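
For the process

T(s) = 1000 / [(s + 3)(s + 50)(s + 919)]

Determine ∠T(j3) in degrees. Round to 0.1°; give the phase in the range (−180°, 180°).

-48.6°

At s = jω = j3:
pole (s+3): 3 + j3 → |·| = √(3²+3²) = √18 ≈ 4.2426, ∠ = arctan(3/3) ≈ 45.00°
pole (s+50): 50 + j3 → |·| = √(50²+3²) = √2509 ≈ 50.09, ∠ = arctan(3/50) ≈ 3.43°
pole (s+919): 919 + j3 → |·| = √(919²+3²) = √844570 ≈ 919, ∠ = arctan(3/919) ≈ 0.19°
∠T = 0.00° − 48.62° = -48.62°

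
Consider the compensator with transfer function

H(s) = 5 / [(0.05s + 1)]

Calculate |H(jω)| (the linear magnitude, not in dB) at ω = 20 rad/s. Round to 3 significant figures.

At ω = 20 rad/s:
pole (1 + j20·0.05) = 1 + j1 → |·| ≈ 1.4142, ∠ ≈ 45.00°
|H| = 5 · 1 / (1.4142) ≈ 3.5356

3.54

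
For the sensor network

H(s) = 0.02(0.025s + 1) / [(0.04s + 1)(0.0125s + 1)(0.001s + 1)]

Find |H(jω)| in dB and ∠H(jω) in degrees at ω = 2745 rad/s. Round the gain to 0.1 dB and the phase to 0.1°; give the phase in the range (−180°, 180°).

-78.1 dB, -158.6°

At ω = 2745 rad/s:
zero (1 + j2745·0.025) = 1 + j68.625 → |·| ≈ 68.632, ∠ ≈ 89.17°
pole (1 + j2745·0.04) = 1 + j109.8 → |·| ≈ 109.8, ∠ ≈ 89.48°
pole (1 + j2745·0.0125) = 1 + j34.3125 → |·| ≈ 34.327, ∠ ≈ 88.33°
pole (1 + j2745·0.001) = 1 + j2.745 → |·| ≈ 2.9215, ∠ ≈ 69.98°
|H| = 0.02 · 68.632 / (109.8 · 34.327 · 2.9215) ≈ 0.00012466
Gain = 20 log₁₀(0.00012466) ≈ -78.09 dB
∠H = (89.17°) − (89.48° + 88.33° + 69.98°) = -158.62°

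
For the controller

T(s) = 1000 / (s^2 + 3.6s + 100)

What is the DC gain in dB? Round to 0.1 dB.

T(0) = 1000 / 100 = 10
20 log₁₀(10) ≈ 20.00 dB

20.0 dB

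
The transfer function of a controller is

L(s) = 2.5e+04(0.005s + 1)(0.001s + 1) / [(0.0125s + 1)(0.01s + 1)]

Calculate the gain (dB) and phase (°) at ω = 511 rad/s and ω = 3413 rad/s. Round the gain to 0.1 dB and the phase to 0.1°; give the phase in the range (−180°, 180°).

ω = 511: 67.2 dB, -64.3°; ω = 3413: 60.4 dB, -16.7°

At ω = 511 rad/s:
zero (1 + j511·0.005) = 1 + j2.555 → |·| ≈ 2.7437, ∠ ≈ 68.63°
zero (1 + j511·0.001) = 1 + j0.511 → |·| ≈ 1.123, ∠ ≈ 27.07°
pole (1 + j511·0.0125) = 1 + j6.3875 → |·| ≈ 6.4653, ∠ ≈ 81.10°
pole (1 + j511·0.01) = 1 + j5.11 → |·| ≈ 5.2069, ∠ ≈ 78.93°
|L| = 2.5e+04 · 2.7437 · 1.123 / (6.4653 · 5.2069) ≈ 2288.2
Gain = 20 log₁₀(2288.2) ≈ 67.19 dB
∠L = (68.63° + 27.07°) − (81.10° + 78.93°) = -64.33°

At ω = 3413 rad/s:
zero (1 + j3413·0.005) = 1 + j17.065 → |·| ≈ 17.094, ∠ ≈ 86.65°
zero (1 + j3413·0.001) = 1 + j3.413 → |·| ≈ 3.5565, ∠ ≈ 73.67°
pole (1 + j3413·0.0125) = 1 + j42.6625 → |·| ≈ 42.674, ∠ ≈ 88.66°
pole (1 + j3413·0.01) = 1 + j34.13 → |·| ≈ 34.145, ∠ ≈ 88.32°
|L| = 2.5e+04 · 17.094 · 3.5565 / (42.674 · 34.145) ≈ 1043.1
Gain = 20 log₁₀(1043.1) ≈ 60.37 dB
∠L = (86.65° + 73.67°) − (88.66° + 88.32°) = -16.66°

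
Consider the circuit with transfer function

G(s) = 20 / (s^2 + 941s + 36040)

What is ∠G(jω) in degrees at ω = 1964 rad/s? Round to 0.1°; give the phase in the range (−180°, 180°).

-154.2°

Substitute s = j1964:
Numerator: 20 = 20 + j0
Denominator: (j1964)^2 + 941(j1964) + 36040 = -3821256 + j1848124
|N| = √(20² + 0²) ≈ 20, ∠N ≈ 0.00°
|D| = √(3821256² + 1848124²) ≈ 4.2447e+06, ∠D ≈ 154.19°
∠G = 0.00° − 154.19° = -154.19°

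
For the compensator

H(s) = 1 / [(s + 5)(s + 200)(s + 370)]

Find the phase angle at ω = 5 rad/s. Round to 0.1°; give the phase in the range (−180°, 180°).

At s = jω = j5:
pole (s+5): 5 + j5 → |·| = √(5²+5²) = √50 ≈ 7.0711, ∠ = arctan(5/5) ≈ 45.00°
pole (s+200): 200 + j5 → |·| = √(200²+5²) = √40025 ≈ 200.06, ∠ = arctan(5/200) ≈ 1.43°
pole (s+370): 370 + j5 → |·| = √(370²+5²) = √136925 ≈ 370.03, ∠ = arctan(5/370) ≈ 0.77°
∠H = 0.00° − 47.20° = -47.20°

-47.2°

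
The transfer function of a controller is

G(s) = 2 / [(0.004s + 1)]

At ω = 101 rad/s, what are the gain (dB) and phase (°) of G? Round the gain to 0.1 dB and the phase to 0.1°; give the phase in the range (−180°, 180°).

At ω = 101 rad/s:
pole (1 + j101·0.004) = 1 + j0.404 → |·| ≈ 1.0785, ∠ ≈ 22.00°
|G| = 2 · 1 / (1.0785) ≈ 1.8544
Gain = 20 log₁₀(1.8544) ≈ 5.36 dB
∠G = (0°) − (22.00°) = -22.00°

5.4 dB, -22.0°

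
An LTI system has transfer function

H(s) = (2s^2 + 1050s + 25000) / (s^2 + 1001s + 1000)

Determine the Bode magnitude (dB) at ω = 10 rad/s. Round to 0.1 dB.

Substitute s = j10:
Numerator: 2(j10)^2 + 1050(j10) + 25000 = 24800 + j10500
Denominator: (j10)^2 + 1001(j10) + 1000 = 900 + j10010
|N| = √(24800² + 10500²) ≈ 26931, ∠N ≈ 22.95°
|D| = √(900² + 10010²) ≈ 10050, ∠D ≈ 84.86°
|H| = 26931 / 10050 ≈ 2.6797
Gain = 20 log₁₀(2.6797) ≈ 8.56 dB

8.6 dB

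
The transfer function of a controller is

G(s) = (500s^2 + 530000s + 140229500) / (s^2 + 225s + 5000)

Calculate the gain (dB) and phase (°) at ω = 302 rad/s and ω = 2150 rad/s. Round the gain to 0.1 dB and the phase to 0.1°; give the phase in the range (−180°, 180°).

ω = 302: 64.6 dB, -82.3°; ω = 2150: 54.5 dB, -21.7°

Substitute s = j302:
Numerator: 500(j302)^2 + 530000(j302) + 140229500 = 94627500 + j160060000
Denominator: (j302)^2 + 225(j302) + 5000 = -86204 + j67950
|N| = √(94627500² + 160060000²) ≈ 1.8594e+08, ∠N ≈ 59.41°
|D| = √(86204² + 67950²) ≈ 1.0976e+05, ∠D ≈ 141.75°
|G| = 1.8594e+08 / 1.0976e+05 ≈ 1694.1
Gain = 20 log₁₀(1694.1) ≈ 64.58 dB
∠G = 59.41° − 141.75° = -82.34°

Substitute s = j2150:
Numerator: 500(j2150)^2 + 530000(j2150) + 140229500 = -2171020500 + j1139500000
Denominator: (j2150)^2 + 225(j2150) + 5000 = -4617500 + j483750
|N| = √(2171020500² + 1139500000²) ≈ 2.4519e+09, ∠N ≈ 152.31°
|D| = √(4617500² + 483750²) ≈ 4.6428e+06, ∠D ≈ 174.02°
|G| = 2.4519e+09 / 4.6428e+06 ≈ 528.11
Gain = 20 log₁₀(528.11) ≈ 54.45 dB
∠G = 152.31° − 174.02° = -21.71°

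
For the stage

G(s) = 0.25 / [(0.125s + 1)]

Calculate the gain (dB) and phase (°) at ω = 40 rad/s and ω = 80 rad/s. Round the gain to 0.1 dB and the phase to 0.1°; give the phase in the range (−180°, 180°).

ω = 40: -26.2 dB, -78.7°; ω = 80: -32.1 dB, -84.3°

At ω = 40 rad/s:
pole (1 + j40·0.125) = 1 + j5 → |·| ≈ 5.099, ∠ ≈ 78.69°
|G| = 0.25 · 1 / (5.099) ≈ 0.049029
Gain = 20 log₁₀(0.049029) ≈ -26.19 dB
∠G = (0°) − (78.69°) = -78.69°

At ω = 80 rad/s:
pole (1 + j80·0.125) = 1 + j10 → |·| ≈ 10.05, ∠ ≈ 84.29°
|G| = 0.25 · 1 / (10.05) ≈ 0.024876
Gain = 20 log₁₀(0.024876) ≈ -32.08 dB
∠G = (0°) − (84.29°) = -84.29°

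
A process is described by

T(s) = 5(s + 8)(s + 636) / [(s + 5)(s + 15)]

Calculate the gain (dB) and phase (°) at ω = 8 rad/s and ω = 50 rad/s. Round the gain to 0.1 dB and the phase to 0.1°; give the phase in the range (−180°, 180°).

ω = 8: 47.0 dB, -40.3°; ω = 50: 35.8 dB, -72.2°

At s = jω = j8:
zero (s+8): 8 + j8 → |·| = √(8²+8²) = √128 ≈ 11.314, ∠ = arctan(8/8) ≈ 45.00°
zero (s+636): 636 + j8 → |·| = √(636²+8²) = √404560 ≈ 636.05, ∠ = arctan(8/636) ≈ 0.72°
pole (s+5): 5 + j8 → |·| = √(5²+8²) = √89 ≈ 9.434, ∠ = arctan(8/5) ≈ 57.99°
pole (s+15): 15 + j8 → |·| = √(15²+8²) = √289 ≈ 17, ∠ = arctan(8/15) ≈ 28.07°
|T| = 5 · 7196.3 / 160.38 ≈ 224.35
Gain = 20 log₁₀(224.35) ≈ 47.02 dB
∠T = 45.72° − 86.06° = -40.34°

At s = jω = j50:
zero (s+8): 8 + j50 → |·| = √(8²+50²) = √2564 ≈ 50.636, ∠ = arctan(50/8) ≈ 80.91°
zero (s+636): 636 + j50 → |·| = √(636²+50²) = √406996 ≈ 637.96, ∠ = arctan(50/636) ≈ 4.50°
pole (s+5): 5 + j50 → |·| = √(5²+50²) = √2525 ≈ 50.249, ∠ = arctan(50/5) ≈ 84.29°
pole (s+15): 15 + j50 → |·| = √(15²+50²) = √2725 ≈ 52.202, ∠ = arctan(50/15) ≈ 73.30°
|T| = 5 · 32304 / 2623.1 ≈ 61.576
Gain = 20 log₁₀(61.576) ≈ 35.79 dB
∠T = 85.41° − 157.59° = -72.18°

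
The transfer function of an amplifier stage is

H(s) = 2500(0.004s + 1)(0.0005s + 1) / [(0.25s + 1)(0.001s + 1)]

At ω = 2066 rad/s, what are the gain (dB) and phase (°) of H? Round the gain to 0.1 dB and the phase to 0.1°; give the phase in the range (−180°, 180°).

At ω = 2066 rad/s:
zero (1 + j2066·0.004) = 1 + j8.264 → |·| ≈ 8.3243, ∠ ≈ 83.10°
zero (1 + j2066·0.0005) = 1 + j1.033 → |·| ≈ 1.4377, ∠ ≈ 45.93°
pole (1 + j2066·0.25) = 1 + j516.5 → |·| ≈ 516.5, ∠ ≈ 89.89°
pole (1 + j2066·0.001) = 1 + j2.066 → |·| ≈ 2.2953, ∠ ≈ 64.17°
|H| = 2500 · 8.3243 · 1.4377 / (516.5 · 2.2953) ≈ 25.237
Gain = 20 log₁₀(25.237) ≈ 28.04 dB
∠H = (83.10° + 45.93°) − (89.89° + 64.17°) = -25.03°

28.0 dB, -25.0°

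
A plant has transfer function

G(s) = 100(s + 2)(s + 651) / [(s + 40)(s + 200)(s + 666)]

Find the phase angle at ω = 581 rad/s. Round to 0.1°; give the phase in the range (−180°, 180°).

-66.6°

At s = jω = j581:
zero (s+2): 2 + j581 → |·| = √(2²+581²) = √337565 ≈ 581, ∠ = arctan(581/2) ≈ 89.80°
zero (s+651): 651 + j581 → |·| = √(651²+581²) = √761362 ≈ 872.56, ∠ = arctan(581/651) ≈ 41.75°
pole (s+40): 40 + j581 → |·| = √(40²+581²) = √339161 ≈ 582.38, ∠ = arctan(581/40) ≈ 86.06°
pole (s+200): 200 + j581 → |·| = √(200²+581²) = √377561 ≈ 614.46, ∠ = arctan(581/200) ≈ 71.00°
pole (s+666): 666 + j581 → |·| = √(666²+581²) = √781117 ≈ 883.81, ∠ = arctan(581/666) ≈ 41.10°
∠G = 131.55° − 198.16° = -66.61°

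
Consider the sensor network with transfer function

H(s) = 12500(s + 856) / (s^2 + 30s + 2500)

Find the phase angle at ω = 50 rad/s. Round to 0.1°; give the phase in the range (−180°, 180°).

At s = jω = j50:
zero (s+856): 856 + j50 → |·| = √(856²+50²) = √735236 ≈ 857.46, ∠ = arctan(50/856) ≈ 3.34°
quadratic: (j50)² + 30·j50 + 2500 = 0 + j1500 → |·| ≈ 1500, ∠ ≈ 90.00°
∠H = 3.34° − 90.00° = -86.66°

-86.7°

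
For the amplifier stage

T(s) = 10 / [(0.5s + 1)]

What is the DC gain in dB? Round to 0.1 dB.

20.0 dB

T(0) = 10 · 1 / 1 = 10
20 log₁₀(10) ≈ 20.00 dB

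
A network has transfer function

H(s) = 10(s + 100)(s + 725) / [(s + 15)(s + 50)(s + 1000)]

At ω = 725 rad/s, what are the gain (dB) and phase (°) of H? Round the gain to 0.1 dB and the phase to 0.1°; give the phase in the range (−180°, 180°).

At s = jω = j725:
zero (s+100): 100 + j725 → |·| = √(100²+725²) = √535625 ≈ 731.86, ∠ = arctan(725/100) ≈ 82.15°
zero (s+725): 725 + j725 → |·| = √(725²+725²) = √1051250 ≈ 1025.3, ∠ = arctan(725/725) ≈ 45.00°
pole (s+15): 15 + j725 → |·| = √(15²+725²) = √525850 ≈ 725.16, ∠ = arctan(725/15) ≈ 88.81°
pole (s+50): 50 + j725 → |·| = √(50²+725²) = √528125 ≈ 726.72, ∠ = arctan(725/50) ≈ 86.05°
pole (s+1000): 1000 + j725 → |·| = √(1000²+725²) = √1525625 ≈ 1235.2, ∠ = arctan(725/1000) ≈ 35.94°
|H| = 10 · 7.5038e+05 / 6.5094e+08 ≈ 0.011528
Gain = 20 log₁₀(0.011528) ≈ -38.76 dB
∠H = 127.15° − 210.80° = -83.65°

-38.8 dB, -83.7°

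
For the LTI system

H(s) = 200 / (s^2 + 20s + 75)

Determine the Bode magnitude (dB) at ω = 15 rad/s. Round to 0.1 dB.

-4.5 dB

Substitute s = j15:
Numerator: 200 = 200 + j0
Denominator: (j15)^2 + 20(j15) + 75 = -150 + j300
|N| = √(200² + 0²) ≈ 200, ∠N ≈ 0.00°
|D| = √(150² + 300²) ≈ 335.41, ∠D ≈ 116.57°
|H| = 200 / 335.41 ≈ 0.59629
Gain = 20 log₁₀(0.59629) ≈ -4.49 dB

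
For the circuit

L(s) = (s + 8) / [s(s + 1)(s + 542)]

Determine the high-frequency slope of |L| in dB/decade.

-40 dB/decade

Each pole contributes −20 dB/decade at high frequency; each zero contributes +20 dB/decade.
Net: 1 zero(s) − 3 pole(s) → -40 dB/decade.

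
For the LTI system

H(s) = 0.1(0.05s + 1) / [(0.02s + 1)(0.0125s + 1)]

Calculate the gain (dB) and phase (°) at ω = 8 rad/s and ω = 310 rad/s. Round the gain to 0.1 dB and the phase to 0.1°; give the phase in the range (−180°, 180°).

At ω = 8 rad/s:
zero (1 + j8·0.05) = 1 + j0.4 → |·| ≈ 1.077, ∠ ≈ 21.80°
pole (1 + j8·0.02) = 1 + j0.16 → |·| ≈ 1.0127, ∠ ≈ 9.09°
pole (1 + j8·0.0125) = 1 + j0.1 → |·| ≈ 1.005, ∠ ≈ 5.71°
|H| = 0.1 · 1.077 / (1.0127 · 1.005) ≈ 0.10582
Gain = 20 log₁₀(0.10582) ≈ -19.51 dB
∠H = (21.80°) − (9.09° + 5.71°) = 7.00°

At ω = 310 rad/s:
zero (1 + j310·0.05) = 1 + j15.5 → |·| ≈ 15.532, ∠ ≈ 86.31°
pole (1 + j310·0.02) = 1 + j6.2 → |·| ≈ 6.2801, ∠ ≈ 80.84°
pole (1 + j310·0.0125) = 1 + j3.875 → |·| ≈ 4.002, ∠ ≈ 75.53°
|H| = 0.1 · 15.532 / (6.2801 · 4.002) ≈ 0.061799
Gain = 20 log₁₀(0.061799) ≈ -24.18 dB
∠H = (86.31°) − (80.84° + 75.53°) = -70.06°

ω = 8: -19.5 dB, 7.0°; ω = 310: -24.2 dB, -70.1°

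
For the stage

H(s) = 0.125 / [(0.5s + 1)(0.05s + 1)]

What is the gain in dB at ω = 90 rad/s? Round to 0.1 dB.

-64.4 dB

At ω = 90 rad/s:
pole (1 + j90·0.5) = 1 + j45 → |·| ≈ 45.011, ∠ ≈ 88.73°
pole (1 + j90·0.05) = 1 + j4.5 → |·| ≈ 4.6098, ∠ ≈ 77.47°
|H| = 0.125 · 1 / (45.011 · 4.6098) ≈ 0.00060243
Gain = 20 log₁₀(0.00060243) ≈ -64.40 dB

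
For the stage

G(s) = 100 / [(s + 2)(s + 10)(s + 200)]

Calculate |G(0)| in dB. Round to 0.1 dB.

G(0) = 100 / (2·10·200) = 0.025
20 log₁₀(0.025) ≈ -32.04 dB

-32.0 dB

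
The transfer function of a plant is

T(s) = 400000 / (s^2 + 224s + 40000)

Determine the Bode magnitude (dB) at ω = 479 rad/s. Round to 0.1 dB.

At s = jω = j479:
quadratic: (j479)² + 224·j479 + 40000 = -189441 + j107296 → |·| ≈ 2.1772e+05, ∠ ≈ 150.47°
|T| = 400000 / 2.1772e+05 ≈ 1.8372
Gain = 20 log₁₀(1.8372) ≈ 5.28 dB

5.3 dB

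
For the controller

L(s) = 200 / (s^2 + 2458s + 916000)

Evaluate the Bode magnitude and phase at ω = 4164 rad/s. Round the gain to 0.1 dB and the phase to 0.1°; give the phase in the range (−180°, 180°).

-99.7 dB, -148.1°

Substitute s = j4164:
Numerator: 200 = 200 + j0
Denominator: (j4164)^2 + 2458(j4164) + 916000 = -16422896 + j10235112
|N| = √(200² + 0²) ≈ 200, ∠N ≈ 0.00°
|D| = √(16422896² + 10235112²) ≈ 1.9351e+07, ∠D ≈ 148.07°
|L| = 200 / 1.9351e+07 ≈ 1.0335e-05
Gain = 20 log₁₀(1.0335e-05) ≈ -99.71 dB
∠L = 0.00° − 148.07° = -148.07°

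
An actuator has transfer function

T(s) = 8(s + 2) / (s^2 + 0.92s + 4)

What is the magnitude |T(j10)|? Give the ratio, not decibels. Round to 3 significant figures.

0.846

At s = jω = j10:
zero (s+2): 2 + j10 → |·| = √(2²+10²) = √104 ≈ 10.198, ∠ = arctan(10/2) ≈ 78.69°
quadratic: (j10)² + 0.92·j10 + 4 = -96 + j9.2 → |·| ≈ 96.44, ∠ ≈ 174.53°
|T| = 8 · 10.198 / 96.44 ≈ 0.84596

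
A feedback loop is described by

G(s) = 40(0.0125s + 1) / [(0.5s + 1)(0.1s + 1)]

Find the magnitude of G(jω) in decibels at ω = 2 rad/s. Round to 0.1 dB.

28.9 dB

At ω = 2 rad/s:
zero (1 + j2·0.0125) = 1 + j0.025 → |·| ≈ 1.0003, ∠ ≈ 1.43°
pole (1 + j2·0.5) = 1 + j1 → |·| ≈ 1.4142, ∠ ≈ 45.00°
pole (1 + j2·0.1) = 1 + j0.2 → |·| ≈ 1.0198, ∠ ≈ 11.31°
|G| = 40 · 1.0003 / (1.4142 · 1.0198) ≈ 27.744
Gain = 20 log₁₀(27.744) ≈ 28.86 dB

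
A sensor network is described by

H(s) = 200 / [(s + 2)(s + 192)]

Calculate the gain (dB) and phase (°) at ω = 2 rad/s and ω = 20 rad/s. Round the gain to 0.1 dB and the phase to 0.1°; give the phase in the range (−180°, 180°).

At s = jω = j2:
pole (s+2): 2 + j2 → |·| = √(2²+2²) = √8 ≈ 2.8284, ∠ = arctan(2/2) ≈ 45.00°
pole (s+192): 192 + j2 → |·| = √(192²+2²) = √36868 ≈ 192.01, ∠ = arctan(2/192) ≈ 0.60°
|H| = 200 / 543.08 ≈ 0.36827
Gain = 20 log₁₀(0.36827) ≈ -8.68 dB
∠H = 0.00° − 45.60° = -45.60°

At s = jω = j20:
pole (s+2): 2 + j20 → |·| = √(2²+20²) = √404 ≈ 20.1, ∠ = arctan(20/2) ≈ 84.29°
pole (s+192): 192 + j20 → |·| = √(192²+20²) = √37264 ≈ 193.04, ∠ = arctan(20/192) ≈ 5.95°
|H| = 200 / 3880.1 ≈ 0.051545
Gain = 20 log₁₀(0.051545) ≈ -25.76 dB
∠H = 0.00° − 90.24° = -90.24°

ω = 2: -8.7 dB, -45.6°; ω = 20: -25.8 dB, -90.2°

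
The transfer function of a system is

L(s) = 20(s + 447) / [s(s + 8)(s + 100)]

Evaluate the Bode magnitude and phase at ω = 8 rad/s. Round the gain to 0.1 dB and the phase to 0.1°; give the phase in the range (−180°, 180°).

At s = jω = j8:
zero (s+447): 447 + j8 → |·| = √(447²+8²) = √199873 ≈ 447.07, ∠ = arctan(8/447) ≈ 1.03°
pole (s+8): 8 + j8 → |·| = √(8²+8²) = √128 ≈ 11.314, ∠ = arctan(8/8) ≈ 45.00°
pole (s+100): 100 + j8 → |·| = √(100²+8²) = √10064 ≈ 100.32, ∠ = arctan(8/100) ≈ 4.57°
pole at origin: |s| = 8, ∠ = 90.00° (in denominator)
|L| = 20 · 447.07 / 9080.2 ≈ 0.98471
Gain = 20 log₁₀(0.98471) ≈ -0.13 dB
∠L = 1.03° − 139.57° = -138.54°

-0.1 dB, -138.5°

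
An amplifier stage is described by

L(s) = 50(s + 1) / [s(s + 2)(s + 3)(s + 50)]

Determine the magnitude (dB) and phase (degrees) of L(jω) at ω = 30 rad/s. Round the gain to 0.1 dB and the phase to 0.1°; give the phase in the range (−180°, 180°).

At s = jω = j30:
zero (s+1): 1 + j30 → |·| = √(1²+30²) = √901 ≈ 30.017, ∠ = arctan(30/1) ≈ 88.09°
pole (s+2): 2 + j30 → |·| = √(2²+30²) = √904 ≈ 30.067, ∠ = arctan(30/2) ≈ 86.19°
pole (s+3): 3 + j30 → |·| = √(3²+30²) = √909 ≈ 30.15, ∠ = arctan(30/3) ≈ 84.29°
pole (s+50): 50 + j30 → |·| = √(50²+30²) = √3400 ≈ 58.31, ∠ = arctan(30/50) ≈ 30.96°
pole at origin: |s| = 30, ∠ = 90.00° (in denominator)
|L| = 50 · 30.017 / 1.5858e+06 ≈ 0.00094643
Gain = 20 log₁₀(0.00094643) ≈ -60.48 dB
∠L = 88.09° − 291.44° = -203.35° ≡ 156.65° (principal value)

-60.5 dB, 156.7°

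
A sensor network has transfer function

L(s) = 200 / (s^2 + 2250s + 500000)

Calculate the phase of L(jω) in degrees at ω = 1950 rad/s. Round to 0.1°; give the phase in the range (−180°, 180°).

Substitute s = j1950:
Numerator: 200 = 200 + j0
Denominator: (j1950)^2 + 2250(j1950) + 500000 = -3302500 + j4387500
|N| = √(200² + 0²) ≈ 200, ∠N ≈ 0.00°
|D| = √(3302500² + 4387500²) ≈ 5.4915e+06, ∠D ≈ 126.97°
∠L = 0.00° − 126.97° = -126.97°

-127.0°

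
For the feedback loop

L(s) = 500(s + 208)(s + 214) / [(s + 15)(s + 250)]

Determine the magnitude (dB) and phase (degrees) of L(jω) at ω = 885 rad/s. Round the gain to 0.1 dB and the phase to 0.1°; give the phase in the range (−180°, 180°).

At s = jω = j885:
zero (s+208): 208 + j885 → |·| = √(208²+885²) = √826489 ≈ 909.11, ∠ = arctan(885/208) ≈ 76.77°
zero (s+214): 214 + j885 → |·| = √(214²+885²) = √829021 ≈ 910.51, ∠ = arctan(885/214) ≈ 76.41°
pole (s+15): 15 + j885 → |·| = √(15²+885²) = √783450 ≈ 885.13, ∠ = arctan(885/15) ≈ 89.03°
pole (s+250): 250 + j885 → |·| = √(250²+885²) = √845725 ≈ 919.63, ∠ = arctan(885/250) ≈ 74.23°
|L| = 500 · 8.2775e+05 / 8.1399e+05 ≈ 508.45
Gain = 20 log₁₀(508.45) ≈ 54.12 dB
∠L = 153.18° − 163.26° = -10.08°

54.1 dB, -10.1°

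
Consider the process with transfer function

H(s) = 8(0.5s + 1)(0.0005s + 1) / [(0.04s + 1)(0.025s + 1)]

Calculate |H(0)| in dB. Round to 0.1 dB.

18.1 dB

H(0) = 8 · 1 / 1 = 8
20 log₁₀(8) ≈ 18.06 dB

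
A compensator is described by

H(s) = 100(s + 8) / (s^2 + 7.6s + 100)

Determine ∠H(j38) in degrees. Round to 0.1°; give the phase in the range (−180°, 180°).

At s = jω = j38:
zero (s+8): 8 + j38 → |·| = √(8²+38²) = √1508 ≈ 38.833, ∠ = arctan(38/8) ≈ 78.11°
quadratic: (j38)² + 7.6·j38 + 100 = -1344 + j288.8 → |·| ≈ 1374.7, ∠ ≈ 167.87°
∠H = 78.11° − 167.87° = -89.76°

-89.8°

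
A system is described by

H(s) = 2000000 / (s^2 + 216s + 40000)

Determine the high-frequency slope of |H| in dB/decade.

-40 dB/decade

Each pole contributes −20 dB/decade at high frequency; each zero contributes +20 dB/decade.
Net: 0 zero(s) − 2 pole(s) → -40 dB/decade.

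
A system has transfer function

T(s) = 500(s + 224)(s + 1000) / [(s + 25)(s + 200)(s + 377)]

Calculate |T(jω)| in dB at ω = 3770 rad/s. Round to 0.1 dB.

-17.3 dB

At s = jω = j3770:
zero (s+224): 224 + j3770 → |·| = √(224²+3770²) = √14263076 ≈ 3776.6, ∠ = arctan(3770/224) ≈ 86.60°
zero (s+1000): 1000 + j3770 → |·| = √(1000²+3770²) = √15212900 ≈ 3900.4, ∠ = arctan(3770/1000) ≈ 75.14°
pole (s+25): 25 + j3770 → |·| = √(25²+3770²) = √14213525 ≈ 3770.1, ∠ = arctan(3770/25) ≈ 89.62°
pole (s+200): 200 + j3770 → |·| = √(200²+3770²) = √14252900 ≈ 3775.3, ∠ = arctan(3770/200) ≈ 86.96°
pole (s+377): 377 + j3770 → |·| = √(377²+3770²) = √14355029 ≈ 3788.8, ∠ = arctan(3770/377) ≈ 84.29°
|T| = 500 · 1.473e+07 / 5.3927e+10 ≈ 0.13657
Gain = 20 log₁₀(0.13657) ≈ -17.29 dB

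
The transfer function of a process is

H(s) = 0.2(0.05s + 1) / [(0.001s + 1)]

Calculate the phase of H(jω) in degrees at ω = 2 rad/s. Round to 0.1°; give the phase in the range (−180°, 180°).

5.6°

At ω = 2 rad/s:
zero (1 + j2·0.05) = 1 + j0.1 → |·| ≈ 1.005, ∠ ≈ 5.71°
pole (1 + j2·0.001) = 1 + j0.002 → |·| ≈ 1, ∠ ≈ 0.11°
∠H = (5.71°) − (0.11°) = 5.60°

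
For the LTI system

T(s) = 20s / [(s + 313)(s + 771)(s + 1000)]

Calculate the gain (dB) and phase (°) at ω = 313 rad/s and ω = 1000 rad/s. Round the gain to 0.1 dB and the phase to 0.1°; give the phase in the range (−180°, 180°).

At s = jω = j313:
zero at origin: s = j313 → |·| = 313, ∠ = 90.00°
pole (s+313): 313 + j313 → |·| = √(313²+313²) = √195938 ≈ 442.65, ∠ = arctan(313/313) ≈ 45.00°
pole (s+771): 771 + j313 → |·| = √(771²+313²) = √692410 ≈ 832.11, ∠ = arctan(313/771) ≈ 22.10°
pole (s+1000): 1000 + j313 → |·| = √(1000²+313²) = √1097969 ≈ 1047.8, ∠ = arctan(313/1000) ≈ 17.38°
|T| = 20 · 313 / 3.8594e+08 ≈ 1.622e-05
Gain = 20 log₁₀(1.622e-05) ≈ -95.80 dB
∠T = 90.00° − 84.48° = 5.52°

At s = jω = j1000:
zero at origin: s = j1000 → |·| = 1000, ∠ = 90.00°
pole (s+313): 313 + j1000 → |·| = √(313²+1000²) = √1097969 ≈ 1047.8, ∠ = arctan(1000/313) ≈ 72.62°
pole (s+771): 771 + j1000 → |·| = √(771²+1000²) = √1594441 ≈ 1262.7, ∠ = arctan(1000/771) ≈ 52.37°
pole (s+1000): 1000 + j1000 → |·| = √(1000²+1000²) = √2000000 ≈ 1414.2, ∠ = arctan(1000/1000) ≈ 45.00°
|T| = 20 · 1000 / 1.8711e+09 ≈ 1.0689e-05
Gain = 20 log₁₀(1.0689e-05) ≈ -99.42 dB
∠T = 90.00° − 169.99° = -79.99°

ω = 313: -95.8 dB, 5.5°; ω = 1000: -99.4 dB, -80.0°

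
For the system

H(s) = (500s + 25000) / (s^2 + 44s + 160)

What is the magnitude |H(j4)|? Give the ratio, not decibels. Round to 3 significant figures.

Substitute s = j4:
Numerator: 500(j4) + 25000 = 25000 + j2000
Denominator: (j4)^2 + 44(j4) + 160 = 144 + j176
|N| = √(25000² + 2000²) ≈ 25080, ∠N ≈ 4.57°
|D| = √(144² + 176²) ≈ 227.4, ∠D ≈ 50.71°
|H| = 25080 / 227.4 ≈ 110.29

110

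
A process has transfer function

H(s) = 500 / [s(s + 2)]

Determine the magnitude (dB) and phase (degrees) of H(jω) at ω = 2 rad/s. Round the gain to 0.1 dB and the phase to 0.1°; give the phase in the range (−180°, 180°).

At s = jω = j2:
pole (s+2): 2 + j2 → |·| = √(2²+2²) = √8 ≈ 2.8284, ∠ = arctan(2/2) ≈ 45.00°
pole at origin: |s| = 2, ∠ = 90.00° (in denominator)
|H| = 500 / 5.6568 ≈ 88.389
Gain = 20 log₁₀(88.389) ≈ 38.93 dB
∠H = 0.00° − 135.00° = -135.00°

38.9 dB, -135.0°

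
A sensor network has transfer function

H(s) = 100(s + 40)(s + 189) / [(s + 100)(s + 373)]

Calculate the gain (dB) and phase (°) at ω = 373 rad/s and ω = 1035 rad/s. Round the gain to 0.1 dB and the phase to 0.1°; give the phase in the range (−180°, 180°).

ω = 373: 37.7 dB, 27.0°; ω = 1035: 39.6 dB, 12.8°

At s = jω = j373:
zero (s+40): 40 + j373 → |·| = √(40²+373²) = √140729 ≈ 375.14, ∠ = arctan(373/40) ≈ 83.88°
zero (s+189): 189 + j373 → |·| = √(189²+373²) = √174850 ≈ 418.15, ∠ = arctan(373/189) ≈ 63.13°
pole (s+100): 100 + j373 → |·| = √(100²+373²) = √149129 ≈ 386.17, ∠ = arctan(373/100) ≈ 74.99°
pole (s+373): 373 + j373 → |·| = √(373²+373²) = √278258 ≈ 527.5, ∠ = arctan(373/373) ≈ 45.00°
|H| = 100 · 1.5686e+05 / 2.037e+05 ≈ 77.005
Gain = 20 log₁₀(77.005) ≈ 37.73 dB
∠H = 147.01° − 119.99° = 27.02°

At s = jω = j1035:
zero (s+40): 40 + j1035 → |·| = √(40²+1035²) = √1072825 ≈ 1035.8, ∠ = arctan(1035/40) ≈ 87.79°
zero (s+189): 189 + j1035 → |·| = √(189²+1035²) = √1106946 ≈ 1052.1, ∠ = arctan(1035/189) ≈ 79.65°
pole (s+100): 100 + j1035 → |·| = √(100²+1035²) = √1081225 ≈ 1039.8, ∠ = arctan(1035/100) ≈ 84.48°
pole (s+373): 373 + j1035 → |·| = √(373²+1035²) = √1210354 ≈ 1100.2, ∠ = arctan(1035/373) ≈ 70.18°
|H| = 100 · 1.0898e+06 / 1.144e+06 ≈ 95.262
Gain = 20 log₁₀(95.262) ≈ 39.58 dB
∠H = 167.44° − 154.66° = 12.78°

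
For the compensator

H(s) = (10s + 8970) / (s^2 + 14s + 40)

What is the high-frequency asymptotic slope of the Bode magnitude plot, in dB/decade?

Each pole contributes −20 dB/decade at high frequency; each zero contributes +20 dB/decade.
Net: 1 zero(s) − 2 pole(s) → -20 dB/decade.

-20 dB/decade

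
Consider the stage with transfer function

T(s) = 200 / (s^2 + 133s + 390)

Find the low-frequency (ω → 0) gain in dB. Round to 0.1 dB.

T(0) = 200 / 390 ≈ 0.51282
20 log₁₀(0.51282) ≈ -5.80 dB

-5.8 dB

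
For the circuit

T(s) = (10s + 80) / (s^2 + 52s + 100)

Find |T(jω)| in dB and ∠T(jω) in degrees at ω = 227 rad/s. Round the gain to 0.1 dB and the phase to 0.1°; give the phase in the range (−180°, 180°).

Substitute s = j227:
Numerator: 10(j227) + 80 = 80 + j2270
Denominator: (j227)^2 + 52(j227) + 100 = -51429 + j11804
|N| = √(80² + 2270²) ≈ 2271.4, ∠N ≈ 87.98°
|D| = √(51429² + 11804²) ≈ 52766, ∠D ≈ 167.07°
|T| = 2271.4 / 52766 ≈ 0.043047
Gain = 20 log₁₀(0.043047) ≈ -27.32 dB
∠T = 87.98° − 167.07° = -79.09°

-27.3 dB, -79.1°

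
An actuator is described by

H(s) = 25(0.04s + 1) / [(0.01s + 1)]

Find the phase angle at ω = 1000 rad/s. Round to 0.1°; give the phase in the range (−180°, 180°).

At ω = 1000 rad/s:
zero (1 + j1000·0.04) = 1 + j40 → |·| ≈ 40.012, ∠ ≈ 88.57°
pole (1 + j1000·0.01) = 1 + j10 → |·| ≈ 10.05, ∠ ≈ 84.29°
∠H = (88.57°) − (84.29°) = 4.28°

4.3°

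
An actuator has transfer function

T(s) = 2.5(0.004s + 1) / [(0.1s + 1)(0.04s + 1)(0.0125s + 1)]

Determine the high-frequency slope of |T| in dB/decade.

-40 dB/decade

Each pole contributes −20 dB/decade at high frequency; each zero contributes +20 dB/decade.
Net: 1 zero(s) − 3 pole(s) → -40 dB/decade.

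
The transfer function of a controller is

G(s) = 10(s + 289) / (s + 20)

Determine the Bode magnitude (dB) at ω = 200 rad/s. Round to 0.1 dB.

24.9 dB

At s = jω = j200:
zero (s+289): 289 + j200 → |·| = √(289²+200²) = √123521 ≈ 351.46, ∠ = arctan(200/289) ≈ 34.68°
pole (s+20): 20 + j200 → |·| = √(20²+200²) = √40400 ≈ 201, ∠ = arctan(200/20) ≈ 84.29°
|G| = 10 · 351.46 / 201 ≈ 17.486
Gain = 20 log₁₀(17.486) ≈ 24.85 dB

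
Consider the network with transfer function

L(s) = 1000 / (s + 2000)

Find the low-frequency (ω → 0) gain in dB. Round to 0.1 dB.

L(0) = 1000 / (2000) = 0.5
20 log₁₀(0.5) ≈ -6.02 dB

-6.0 dB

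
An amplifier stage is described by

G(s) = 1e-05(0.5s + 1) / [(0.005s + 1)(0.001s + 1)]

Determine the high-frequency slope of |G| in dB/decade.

-20 dB/decade

Each pole contributes −20 dB/decade at high frequency; each zero contributes +20 dB/decade.
Net: 1 zero(s) − 2 pole(s) → -20 dB/decade.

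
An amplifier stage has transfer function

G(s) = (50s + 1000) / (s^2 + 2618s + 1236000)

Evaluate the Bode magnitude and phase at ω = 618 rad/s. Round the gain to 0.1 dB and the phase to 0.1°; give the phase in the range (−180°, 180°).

Substitute s = j618:
Numerator: 50(j618) + 1000 = 1000 + j30900
Denominator: (j618)^2 + 2618(j618) + 1236000 = 854076 + j1617924
|N| = √(1000² + 30900²) ≈ 30916, ∠N ≈ 88.15°
|D| = √(854076² + 1617924²) ≈ 1.8295e+06, ∠D ≈ 62.17°
|G| = 30916 / 1.8295e+06 ≈ 0.016899
Gain = 20 log₁₀(0.016899) ≈ -35.44 dB
∠G = 88.15° − 62.17° = 25.98°

-35.4 dB, 26.0°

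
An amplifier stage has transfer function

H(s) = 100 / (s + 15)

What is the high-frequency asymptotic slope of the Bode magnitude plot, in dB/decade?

Each pole contributes −20 dB/decade at high frequency; each zero contributes +20 dB/decade.
Net: 0 zero(s) − 1 pole(s) → -20 dB/decade.

-20 dB/decade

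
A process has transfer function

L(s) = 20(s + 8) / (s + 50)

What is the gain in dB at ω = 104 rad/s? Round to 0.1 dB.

At s = jω = j104:
zero (s+8): 8 + j104 → |·| = √(8²+104²) = √10880 ≈ 104.31, ∠ = arctan(104/8) ≈ 85.60°
pole (s+50): 50 + j104 → |·| = √(50²+104²) = √13316 ≈ 115.39, ∠ = arctan(104/50) ≈ 64.32°
|L| = 20 · 104.31 / 115.39 ≈ 18.08
Gain = 20 log₁₀(18.08) ≈ 25.14 dB

25.1 dB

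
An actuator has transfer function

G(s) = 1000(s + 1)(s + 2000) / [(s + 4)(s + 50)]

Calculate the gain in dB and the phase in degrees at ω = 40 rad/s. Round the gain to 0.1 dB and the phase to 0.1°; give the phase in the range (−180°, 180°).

89.9 dB, -33.2°

At s = jω = j40:
zero (s+1): 1 + j40 → |·| = √(1²+40²) = √1601 ≈ 40.012, ∠ = arctan(40/1) ≈ 88.57°
zero (s+2000): 2000 + j40 → |·| = √(2000²+40²) = √4001600 ≈ 2000.4, ∠ = arctan(40/2000) ≈ 1.15°
pole (s+4): 4 + j40 → |·| = √(4²+40²) = √1616 ≈ 40.2, ∠ = arctan(40/4) ≈ 84.29°
pole (s+50): 50 + j40 → |·| = √(50²+40²) = √4100 ≈ 64.031, ∠ = arctan(40/50) ≈ 38.66°
|G| = 1000 · 80040 / 2574 ≈ 31096
Gain = 20 log₁₀(31096) ≈ 89.85 dB
∠G = 89.72° − 122.95° = -33.23°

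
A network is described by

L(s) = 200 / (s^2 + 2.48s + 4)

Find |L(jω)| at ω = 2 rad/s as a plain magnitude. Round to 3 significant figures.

40.3

At s = jω = j2:
quadratic: (j2)² + 2.48·j2 + 4 = 0 + j4.96 → |·| ≈ 4.96, ∠ ≈ 90.00°
|L| = 200 / 4.96 ≈ 40.323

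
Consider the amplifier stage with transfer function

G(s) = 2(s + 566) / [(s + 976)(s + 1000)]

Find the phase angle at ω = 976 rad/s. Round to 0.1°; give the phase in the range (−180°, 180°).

At s = jω = j976:
zero (s+566): 566 + j976 → |·| = √(566²+976²) = √1272932 ≈ 1128.2, ∠ = arctan(976/566) ≈ 59.89°
pole (s+976): 976 + j976 → |·| = √(976²+976²) = √1905152 ≈ 1380.3, ∠ = arctan(976/976) ≈ 45.00°
pole (s+1000): 1000 + j976 → |·| = √(1000²+976²) = √1952576 ≈ 1397.3, ∠ = arctan(976/1000) ≈ 44.30°
∠G = 59.89° − 89.30° = -29.41°

-29.4°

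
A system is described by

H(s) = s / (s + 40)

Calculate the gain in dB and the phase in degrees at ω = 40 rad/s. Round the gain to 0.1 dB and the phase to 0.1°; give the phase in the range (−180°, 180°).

-3.0 dB, 45.0°

At s = jω = j40:
zero at origin: s = j40 → |·| = 40, ∠ = 90.00°
pole (s+40): 40 + j40 → |·| = √(40²+40²) = √3200 ≈ 56.569, ∠ = arctan(40/40) ≈ 45.00°
|H| = 1 · 40 / 56.569 ≈ 0.7071
Gain = 20 log₁₀(0.7071) ≈ -3.01 dB
∠H = 90.00° − 45.00° = 45.00°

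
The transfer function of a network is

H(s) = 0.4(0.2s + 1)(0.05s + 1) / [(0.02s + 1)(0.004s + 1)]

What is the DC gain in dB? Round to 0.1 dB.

-8.0 dB

H(0) = 0.4 · 1 / 1 = 0.4
20 log₁₀(0.4) ≈ -7.96 dB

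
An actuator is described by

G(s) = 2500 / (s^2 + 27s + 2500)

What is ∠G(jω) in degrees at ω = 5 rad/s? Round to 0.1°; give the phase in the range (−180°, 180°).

At s = jω = j5:
quadratic: (j5)² + 27·j5 + 2500 = 2475 + j135 → |·| ≈ 2478.7, ∠ ≈ 3.12°
∠G = 0.00° − 3.12° = -3.12°

-3.1°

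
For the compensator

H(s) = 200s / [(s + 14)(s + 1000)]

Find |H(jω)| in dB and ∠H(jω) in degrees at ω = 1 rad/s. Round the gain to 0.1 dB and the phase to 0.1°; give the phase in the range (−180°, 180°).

-36.9 dB, 85.9°

At s = jω = j1:
zero at origin: s = j1 → |·| = 1, ∠ = 90.00°
pole (s+14): 14 + j1 → |·| = √(14²+1²) = √197 ≈ 14.036, ∠ = arctan(1/14) ≈ 4.09°
pole (s+1000): 1000 + j1 → |·| = √(1000²+1²) = √1000001 ≈ 1000, ∠ = arctan(1/1000) ≈ 0.06°
|H| = 200 · 1 / 14036 ≈ 0.014249
Gain = 20 log₁₀(0.014249) ≈ -36.92 dB
∠H = 90.00° − 4.15° = 85.85°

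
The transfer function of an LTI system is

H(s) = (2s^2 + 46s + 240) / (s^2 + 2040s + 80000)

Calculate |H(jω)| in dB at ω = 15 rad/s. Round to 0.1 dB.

Substitute s = j15:
Numerator: 2(j15)^2 + 46(j15) + 240 = -210 + j690
Denominator: (j15)^2 + 2040(j15) + 80000 = 79775 + j30600
|N| = √(210² + 690²) ≈ 721.25, ∠N ≈ 106.93°
|D| = √(79775² + 30600²) ≈ 85442, ∠D ≈ 20.99°
|H| = 721.25 / 85442 ≈ 0.0084414
Gain = 20 log₁₀(0.0084414) ≈ -41.47 dB

-41.5 dB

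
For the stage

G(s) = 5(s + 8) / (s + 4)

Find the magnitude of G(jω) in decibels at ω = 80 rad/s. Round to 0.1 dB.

14.0 dB

At s = jω = j80:
zero (s+8): 8 + j80 → |·| = √(8²+80²) = √6464 ≈ 80.399, ∠ = arctan(80/8) ≈ 84.29°
pole (s+4): 4 + j80 → |·| = √(4²+80²) = √6416 ≈ 80.1, ∠ = arctan(80/4) ≈ 87.14°
|G| = 5 · 80.399 / 80.1 ≈ 5.0187
Gain = 20 log₁₀(5.0187) ≈ 14.01 dB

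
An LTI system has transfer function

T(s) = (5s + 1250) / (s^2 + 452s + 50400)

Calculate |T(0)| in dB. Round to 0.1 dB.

T(0) = 1250 / 50400 ≈ 0.024802
20 log₁₀(0.024802) ≈ -32.11 dB

-32.1 dB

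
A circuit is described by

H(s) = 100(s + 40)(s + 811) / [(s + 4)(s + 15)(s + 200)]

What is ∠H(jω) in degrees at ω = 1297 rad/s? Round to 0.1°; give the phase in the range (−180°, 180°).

At s = jω = j1297:
zero (s+40): 40 + j1297 → |·| = √(40²+1297²) = √1683809 ≈ 1297.6, ∠ = arctan(1297/40) ≈ 88.23°
zero (s+811): 811 + j1297 → |·| = √(811²+1297²) = √2339930 ≈ 1529.7, ∠ = arctan(1297/811) ≈ 57.98°
pole (s+4): 4 + j1297 → |·| = √(4²+1297²) = √1682225 ≈ 1297, ∠ = arctan(1297/4) ≈ 89.82°
pole (s+15): 15 + j1297 → |·| = √(15²+1297²) = √1682434 ≈ 1297.1, ∠ = arctan(1297/15) ≈ 89.34°
pole (s+200): 200 + j1297 → |·| = √(200²+1297²) = √1722209 ≈ 1312.3, ∠ = arctan(1297/200) ≈ 81.23°
∠H = 146.21° − 260.39° = -114.18°

-114.2°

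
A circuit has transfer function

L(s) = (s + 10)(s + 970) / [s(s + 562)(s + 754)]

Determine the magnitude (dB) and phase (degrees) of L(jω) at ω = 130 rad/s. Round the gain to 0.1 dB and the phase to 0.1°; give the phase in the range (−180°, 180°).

-53.1 dB, -19.6°

At s = jω = j130:
zero (s+10): 10 + j130 → |·| = √(10²+130²) = √17000 ≈ 130.38, ∠ = arctan(130/10) ≈ 85.60°
zero (s+970): 970 + j130 → |·| = √(970²+130²) = √957800 ≈ 978.67, ∠ = arctan(130/970) ≈ 7.63°
pole (s+562): 562 + j130 → |·| = √(562²+130²) = √332744 ≈ 576.84, ∠ = arctan(130/562) ≈ 13.02°
pole (s+754): 754 + j130 → |·| = √(754²+130²) = √585416 ≈ 765.12, ∠ = arctan(130/754) ≈ 9.78°
pole at origin: |s| = 130, ∠ = 90.00° (in denominator)
|L| = 1 · 1.276e+05 / 5.7376e+07 ≈ 0.0022239
Gain = 20 log₁₀(0.0022239) ≈ -53.06 dB
∠L = 93.23° − 112.80° = -19.57°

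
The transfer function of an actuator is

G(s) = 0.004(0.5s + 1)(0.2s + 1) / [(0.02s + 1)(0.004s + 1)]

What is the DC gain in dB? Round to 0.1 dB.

G(0) = 0.004 · 1 / 1 = 0.004
20 log₁₀(0.004) ≈ -47.96 dB

-48.0 dB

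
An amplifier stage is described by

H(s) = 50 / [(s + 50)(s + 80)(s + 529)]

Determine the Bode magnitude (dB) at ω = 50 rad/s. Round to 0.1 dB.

At s = jω = j50:
pole (s+50): 50 + j50 → |·| = √(50²+50²) = √5000 ≈ 70.711, ∠ = arctan(50/50) ≈ 45.00°
pole (s+80): 80 + j50 → |·| = √(80²+50²) = √8900 ≈ 94.34, ∠ = arctan(50/80) ≈ 32.01°
pole (s+529): 529 + j50 → |·| = √(529²+50²) = √282341 ≈ 531.36, ∠ = arctan(50/529) ≈ 5.40°
|H| = 50 / 3.5446e+06 ≈ 1.4106e-05
Gain = 20 log₁₀(1.4106e-05) ≈ -97.01 dB

-97.0 dB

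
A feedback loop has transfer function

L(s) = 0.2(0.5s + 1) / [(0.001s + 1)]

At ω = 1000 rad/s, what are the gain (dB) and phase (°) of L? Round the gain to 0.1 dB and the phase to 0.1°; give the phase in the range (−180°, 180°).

37.0 dB, 44.9°

At ω = 1000 rad/s:
zero (1 + j1000·0.5) = 1 + j500 → |·| ≈ 500, ∠ ≈ 89.89°
pole (1 + j1000·0.001) = 1 + j1 → |·| ≈ 1.4142, ∠ ≈ 45.00°
|L| = 0.2 · 500 / (1.4142) ≈ 70.711
Gain = 20 log₁₀(70.711) ≈ 36.99 dB
∠L = (89.89°) − (45.00°) = 44.89°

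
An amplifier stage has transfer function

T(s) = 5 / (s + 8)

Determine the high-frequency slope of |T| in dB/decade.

Each pole contributes −20 dB/decade at high frequency; each zero contributes +20 dB/decade.
Net: 0 zero(s) − 1 pole(s) → -20 dB/decade.

-20 dB/decade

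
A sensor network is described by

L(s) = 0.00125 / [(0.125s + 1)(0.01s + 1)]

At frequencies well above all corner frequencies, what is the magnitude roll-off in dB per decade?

Each pole contributes −20 dB/decade at high frequency; each zero contributes +20 dB/decade.
Net: 0 zero(s) − 2 pole(s) → -40 dB/decade.

-40 dB/decade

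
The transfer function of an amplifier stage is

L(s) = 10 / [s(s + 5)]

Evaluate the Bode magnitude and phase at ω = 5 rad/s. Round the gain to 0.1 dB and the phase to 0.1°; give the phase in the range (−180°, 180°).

-11.0 dB, -135.0°

At s = jω = j5:
pole (s+5): 5 + j5 → |·| = √(5²+5²) = √50 ≈ 7.0711, ∠ = arctan(5/5) ≈ 45.00°
pole at origin: |s| = 5, ∠ = 90.00° (in denominator)
|L| = 10 / 35.355 ≈ 0.28285
Gain = 20 log₁₀(0.28285) ≈ -10.97 dB
∠L = 0.00° − 135.00° = -135.00°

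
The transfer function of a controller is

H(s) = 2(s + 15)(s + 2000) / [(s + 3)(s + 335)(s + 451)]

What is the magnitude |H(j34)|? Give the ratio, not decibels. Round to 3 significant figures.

At s = jω = j34:
zero (s+15): 15 + j34 → |·| = √(15²+34²) = √1381 ≈ 37.162, ∠ = arctan(34/15) ≈ 66.19°
zero (s+2000): 2000 + j34 → |·| = √(2000²+34²) = √4001156 ≈ 2000.3, ∠ = arctan(34/2000) ≈ 0.97°
pole (s+3): 3 + j34 → |·| = √(3²+34²) = √1165 ≈ 34.132, ∠ = arctan(34/3) ≈ 84.96°
pole (s+335): 335 + j34 → |·| = √(335²+34²) = √113381 ≈ 336.72, ∠ = arctan(34/335) ≈ 5.80°
pole (s+451): 451 + j34 → |·| = √(451²+34²) = √204557 ≈ 452.28, ∠ = arctan(34/451) ≈ 4.31°
|H| = 2 · 74335 / 5.198e+06 ≈ 0.028601

0.0286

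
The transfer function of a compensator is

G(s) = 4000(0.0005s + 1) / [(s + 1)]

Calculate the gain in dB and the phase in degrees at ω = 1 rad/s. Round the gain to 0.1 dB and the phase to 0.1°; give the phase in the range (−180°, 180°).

69.0 dB, -45.0°

At ω = 1 rad/s:
zero (1 + j1·0.0005) = 1 + j0.0005 → |·| ≈ 1, ∠ ≈ 0.03°
pole (1 + j1·1) = 1 + j1 → |·| ≈ 1.4142, ∠ ≈ 45.00°
|G| = 4000 · 1 / (1.4142) ≈ 2828.5
Gain = 20 log₁₀(2828.5) ≈ 69.03 dB
∠G = (0.03°) − (45.00°) = -44.97°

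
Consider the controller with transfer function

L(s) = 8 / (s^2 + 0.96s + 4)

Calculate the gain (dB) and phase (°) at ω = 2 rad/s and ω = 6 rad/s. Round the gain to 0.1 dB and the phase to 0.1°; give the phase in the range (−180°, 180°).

ω = 2: 12.4 dB, -90.0°; ω = 6: -12.2 dB, -169.8°

At s = jω = j2:
quadratic: (j2)² + 0.96·j2 + 4 = 0 + j1.92 → |·| ≈ 1.92, ∠ ≈ 90.00°
|L| = 8 / 1.92 ≈ 4.1667
Gain = 20 log₁₀(4.1667) ≈ 12.40 dB
∠L = 0.00° − 90.00° = -90.00°

At s = jω = j6:
quadratic: (j6)² + 0.96·j6 + 4 = -32 + j5.76 → |·| ≈ 32.514, ∠ ≈ 169.80°
|L| = 8 / 32.514 ≈ 0.24605
Gain = 20 log₁₀(0.24605) ≈ -12.18 dB
∠L = 0.00° − 169.80° = -169.80°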